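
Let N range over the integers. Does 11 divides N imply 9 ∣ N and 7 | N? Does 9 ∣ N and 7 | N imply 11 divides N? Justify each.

(⇒) This fails: take N = 11. Certainly 11 ∣ 11, but 9 ∤ 11.

(⇐) This fails: take N = 63. Both 9 ∣ 63 and 7 ∣ 63, yet 63 is not a multiple of 11 (since 63 = 5·11 + 8), so 11 ∤ 63.

Neither direction holds.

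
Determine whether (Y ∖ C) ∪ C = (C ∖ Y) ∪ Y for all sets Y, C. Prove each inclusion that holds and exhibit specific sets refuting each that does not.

Reverse inclusion. Let x ∈ (C ∖ Y) ∪ Y. Then either x ∈ Y and x ∉ C; or x ∈ C and x ∉ Y; or x ∈ Y ∩ C. In each case x ∈ (Y ∖ C) ∪ C, so (C ∖ Y) ∪ Y ⊆ (Y ∖ C) ∪ C.

Forward inclusion. Let x ∈ (Y ∖ C) ∪ C. Then either x ∈ Y and x ∉ C; or x ∈ C and x ∉ Y; or x ∈ Y ∩ C. In each case x ∈ (C ∖ Y) ∪ Y, so (Y ∖ C) ∪ C ⊆ (C ∖ Y) ∪ Y.

Both inclusions hold.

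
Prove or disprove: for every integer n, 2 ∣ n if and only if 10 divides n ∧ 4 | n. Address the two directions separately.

[⇒] This fails: take n = 2. Certainly 2 ∣ 2, but 10 ∤ 2.

[⇐] Suppose 10 ∣ n and 4 ∣ n. Any common multiple of 10 and 4 is a multiple of their lcm; here lcm(10, 4) = 10·4/gcd(10, 4) = 40/2 = 20, so 20 ∣ n. Since 2 ∣ 20, it follows that 2 ∣ n.

(⇒) fails; (⇐) holds.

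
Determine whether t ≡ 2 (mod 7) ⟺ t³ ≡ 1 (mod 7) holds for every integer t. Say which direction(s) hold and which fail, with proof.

(⇒) Suppose t ≡ 2 (mod 7). Write t = 7j + 2. Then (7j + 2)³ = 343j³ + 294j² + 84j + 8 = 7(49j³ + 42j² + 12j + 1) + 1, so t³ ≡ 1 (mod 7).

(⇐) This fails: take t = 1. Then 1³ = 1 ≡ 1 (mod 7), yet 1 ≡ 1 (mod 7), not 2.

Only the forward implication holds.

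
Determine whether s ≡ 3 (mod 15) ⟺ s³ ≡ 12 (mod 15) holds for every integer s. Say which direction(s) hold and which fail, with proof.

[⇒] Suppose s ≡ 3 (mod 15). Write s = 15j + 3. Then (15j + 3)³ = 3375j³ + 2025j² + 405j + 27 = 15(225j³ + 135j² + 27j + 1) + 12, so s³ ≡ 12 (mod 15).

[⇐] Conversely, suppose s³ ≡ 12 (mod 15). The only residue r in {0, …, 14} with r³ ≡ 12 (mod 15) is r = 3, so s ≡ 3 (mod 15).

Both directions hold.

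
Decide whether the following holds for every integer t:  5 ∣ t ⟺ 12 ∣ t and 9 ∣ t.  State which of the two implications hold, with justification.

[⇒] This fails: take t = 5. Certainly 5 ∣ 5, but 12 ∤ 5.

[⇐] This fails: take t = 36. Both 12 ∣ 36 and 9 ∣ 36, yet 36 is not a multiple of 5 (since 36 = 7·5 + 1), so 5 ∤ 36.

Both directions fail.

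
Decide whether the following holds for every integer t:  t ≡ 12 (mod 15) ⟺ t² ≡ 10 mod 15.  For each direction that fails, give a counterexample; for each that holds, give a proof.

Both directions fail.

(⟹) This fails: take t = 12. Then 12 ≡ 12 (mod 15), but 12² = 144 ≡ 9 (mod 15), not 10.

(⟸) This fails: take t = 5. Then 5² = 25 ≡ 10 (mod 15), yet 5 ≡ 5 (mod 15), not 12.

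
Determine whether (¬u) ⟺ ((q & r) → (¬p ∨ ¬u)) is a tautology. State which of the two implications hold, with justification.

Only the forward implication holds.

Forward direction. Assume the antecedent. If u is true, the antecedent cannot hold. If u is false, (q & r) → (¬p ∨ ¬u) reduces to true regardless of the other variables. Either way (q & r) → (¬p ∨ ¬u) holds.

Converse. This fails. Under p = F, u = T, r = F, q = F, the left side is false but the right side is true.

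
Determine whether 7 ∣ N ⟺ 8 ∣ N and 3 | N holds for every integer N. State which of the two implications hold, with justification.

(⟹) This fails: take N = 7. Certainly 7 ∣ 7, but 8 ∤ 7.

(⟸) This fails: take N = 24. Both 8 ∣ 24 and 3 ∣ 24, yet 24 is not a multiple of 7 (since 24 = 3·7 + 3), so 7 ∤ 24.

Neither direction holds.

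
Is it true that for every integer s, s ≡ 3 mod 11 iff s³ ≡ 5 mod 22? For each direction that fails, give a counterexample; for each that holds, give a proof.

(→) This fails: take s = 14. Then 14 ≡ 3 (mod 11), but 14³ = 2744 ≡ 16 (mod 22), not 5.

(←) Conversely, the residues r modulo 22 with r³ ≡ 5 (mod 22) are exactly {3}, and each is ≡ 3 (mod 11).

Only the reverse direction holds.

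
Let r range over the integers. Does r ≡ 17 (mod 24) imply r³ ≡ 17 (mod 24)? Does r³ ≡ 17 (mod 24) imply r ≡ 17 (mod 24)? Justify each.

(←) Suppose r³ ≡ 17 (mod 24). The only residue r in {0, …, 23} with r³ ≡ 17 (mod 24) is r = 17, so r ≡ 17 (mod 24).

(→) Suppose r ≡ 17 (mod 24). Write r = 24j + 17. Then (24j + 17)³ = 13824j³ + 29376j² + 20808j + 4913 = 24(576j³ + 1224j² + 867j + 204) + 17, so r³ ≡ 17 (mod 24).

Both directions hold.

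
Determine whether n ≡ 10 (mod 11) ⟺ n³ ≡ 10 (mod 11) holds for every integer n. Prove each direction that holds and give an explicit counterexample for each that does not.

(→) Suppose n ≡ 10 (mod 11). Write n = 11j + 10. Then (11j + 10)³ = 1331j³ + 3630j² + 3300j + 1000 = 11(121j³ + 330j² + 300j + 90) + 10, so n³ ≡ 10 (mod 11).

(←) Conversely, suppose n³ ≡ 10 (mod 11). The only residue r in {0, …, 10} with r³ ≡ 10 (mod 11) is r = 10, so n ≡ 10 (mod 11).

Equivalent; both directions hold.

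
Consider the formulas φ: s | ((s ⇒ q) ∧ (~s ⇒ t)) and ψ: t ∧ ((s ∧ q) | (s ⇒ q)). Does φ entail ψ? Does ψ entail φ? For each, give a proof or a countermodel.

(⇐) Assume the antecedent. If s is true, s | ((s ⇒ q) ∧ (~s ⇒ t)) reduces to true regardless of the other variables. If s is false, the antecedent forces (s = F, t = T, q = F) or (s = F, t = T, q = T), and s | ((s ⇒ q) ∧ (~s ⇒ t)) holds there. Either way s | ((s ⇒ q) ∧ (~s ⇒ t)) holds.

(⇒) This fails. Under s = T, t = F, q = F, the left side is true but the right side is false.

Only the converse holds.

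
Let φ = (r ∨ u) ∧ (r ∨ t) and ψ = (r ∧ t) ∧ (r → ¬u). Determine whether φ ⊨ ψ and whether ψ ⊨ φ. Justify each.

[⇒] This fails. Under r = T, u = F, t = F, the left side is true but the right side is false.

[⇐] Assume the antecedent. If r is true, (r ∨ u) ∧ (r ∨ t) reduces to true regardless of the other variables. If r is false, the antecedent cannot hold. Either way (r ∨ u) ∧ (r ∨ t) holds.

(⇒) fails; (⇐) holds.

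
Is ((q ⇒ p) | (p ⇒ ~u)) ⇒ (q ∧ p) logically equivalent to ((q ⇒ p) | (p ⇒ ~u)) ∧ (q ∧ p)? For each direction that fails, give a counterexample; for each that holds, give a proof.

Equivalent; both directions hold.

[⇒] Assume the antecedent. If q is true, the antecedent forces (q = T, u = F, p = T) or (q = T, u = T, p = T), and ((q ⇒ p) | (p ⇒ ~u)) ∧ (q ∧ p) holds there. If q is false, the antecedent cannot hold. Either way ((q ⇒ p) | (p ⇒ ~u)) ∧ (q ∧ p) holds.

[⇐] Assume the antecedent. If q is true, the antecedent forces (q = T, u = F, p = T) or (q = T, u = T, p = T), and ((q ⇒ p) | (p ⇒ ~u)) ⇒ (q ∧ p) holds there. If q is false, the antecedent cannot hold. Either way ((q ⇒ p) | (p ⇒ ~u)) ⇒ (q ∧ p) holds.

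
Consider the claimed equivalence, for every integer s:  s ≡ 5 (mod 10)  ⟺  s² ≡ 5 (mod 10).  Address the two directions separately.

The biconditional holds.

(⟹) Suppose s ≡ 5 (mod 10). Write s = 10j + 5. Then (10j + 5)² = 100j² + 100j + 25 = 10(10j² + 10j + 2) + 5, so s² ≡ 5 (mod 10).

(⟸) For the converse, argue contrapositively. If s ≢ 5 (mod 10), then s is congruent to one of 0, 1, 2, 3, 4, 6, 7, 8, 9 modulo 10, and these give s² ≡ 0, 1, 4, 9, 6, 6, 9, 4, 1 respectively — never 5.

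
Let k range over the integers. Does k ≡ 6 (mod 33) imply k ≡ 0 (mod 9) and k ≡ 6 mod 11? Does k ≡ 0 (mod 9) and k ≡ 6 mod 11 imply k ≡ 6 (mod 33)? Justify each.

Only the converse holds.

(→) This fails: k = 6 gives 6 ≡ 6 (mod 33) but 6 ≡ 6 (mod 9), so the conjunction on the right does not hold.

(←) Conversely, if k ≡ 0 (mod 9) and k ≡ 6 (mod 11), then by the Chinese remainder theorem k ≡ 72 (mod 99). Since 72 ≡ 6 (mod 33) and 33 ∣ 99, we get k ≡ 6 (mod 33).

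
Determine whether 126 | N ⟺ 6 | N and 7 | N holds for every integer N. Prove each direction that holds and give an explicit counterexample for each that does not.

(⇒) holds; (⇐) fails.

(→) If 126 ∣ N, write N = 126q. Since 126 = 21·6, N = 6·(21q), so 6 ∣ N; and since 126 = 18·7, N = 7·(18q), so 7 ∣ N.

(←) This fails: take N = 42. Both 6 ∣ 42 and 7 ∣ 42, yet 42 is not a multiple of 126 (since 42 = 0·126 + 42), so 126 ∤ 42.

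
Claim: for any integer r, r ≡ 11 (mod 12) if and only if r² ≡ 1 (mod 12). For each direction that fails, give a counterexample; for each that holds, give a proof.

(⇒) holds; (⇐) fails.

(→) Suppose r ≡ 11 (mod 12). Write r = 12j + 11. Then (12j + 11)² = 144j² + 264j + 121 = 12(12j² + 22j + 10) + 1, so r² ≡ 1 (mod 12).

(←) This fails: take r = 1. Then 1² = 1 ≡ 1 (mod 12), yet 1 ≡ 1 (mod 12), not 11.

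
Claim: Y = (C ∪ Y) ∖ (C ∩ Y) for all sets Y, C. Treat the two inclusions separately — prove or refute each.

Forward inclusion. This inclusion fails. Take Y = {1}, C = {1}; then 1 ∈ Y but 1 ∉ (C ∪ Y) ∖ (C ∩ Y).

Reverse inclusion. This inclusion fails. Take Y = ∅, C = {1}; then 1 ∈ (C ∪ Y) ∖ (C ∩ Y) but 1 ∉ Y.

(⊆) fails and (⊇) fails.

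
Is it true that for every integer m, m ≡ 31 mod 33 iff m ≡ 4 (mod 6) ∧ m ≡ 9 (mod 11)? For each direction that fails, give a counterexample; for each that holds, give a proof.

(⇒) fails; (⇐) holds.

Forward direction. This fails: m = 31 gives 31 ≡ 31 (mod 33) but 31 ≡ 1 (mod 6), so the conjunction on the right does not hold.

Converse. If m ≡ 4 (mod 6) and m ≡ 9 (mod 11), then by the Chinese remainder theorem m ≡ 64 (mod 66). Since 64 ≡ 31 (mod 33) and 33 ∣ 66, we get m ≡ 31 (mod 33).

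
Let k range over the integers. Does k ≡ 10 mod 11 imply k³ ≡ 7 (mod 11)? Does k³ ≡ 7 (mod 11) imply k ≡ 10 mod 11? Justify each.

(→) This fails: take k = 10. Then 10 ≡ 10 (mod 11), but 10³ = 1000 ≡ 10 (mod 11), not 7.

(←) This fails: take k = 6. Then 6³ = 216 ≡ 7 (mod 11), yet 6 ≡ 6 (mod 11), not 10.

Both directions fail.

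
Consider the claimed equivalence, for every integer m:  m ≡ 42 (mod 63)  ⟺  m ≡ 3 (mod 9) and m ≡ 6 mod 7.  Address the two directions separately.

Both directions fail.

(⟹) This fails: m = 42 gives 42 ≡ 42 (mod 63) but 42 ≡ 6 (mod 9), so the conjunction on the right does not hold.

(⟸) This fails: m = 48 satisfies both congruences on the right (48 ≡ 3 mod 9 and 48 ≡ 6 mod 7) yet 48 ≡ 48 (mod 63), not 42.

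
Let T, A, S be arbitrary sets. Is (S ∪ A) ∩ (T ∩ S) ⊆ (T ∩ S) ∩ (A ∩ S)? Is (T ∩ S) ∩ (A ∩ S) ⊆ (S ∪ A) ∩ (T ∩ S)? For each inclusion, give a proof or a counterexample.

(⟸) Let x ∈ (T ∩ S) ∩ (A ∩ S). Then x ∈ T ∩ A ∩ S, from which x ∈ (S ∪ A) ∩ (T ∩ S).

(⟹) This inclusion fails. Take T = {1}, A = ∅, S = {1}; then 1 ∈ (S ∪ A) ∩ (T ∩ S) but 1 ∉ (T ∩ S) ∩ (A ∩ S).

Only the reverse inclusion holds.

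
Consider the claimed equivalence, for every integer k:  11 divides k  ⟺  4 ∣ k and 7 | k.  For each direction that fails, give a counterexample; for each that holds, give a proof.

(⟹) This fails: take k = 11. Certainly 11 ∣ 11, but 4 ∤ 11.

(⟸) This fails: take k = 28. Both 4 ∣ 28 and 7 ∣ 28, yet 28 is not a multiple of 11 (since 28 = 2·11 + 6), so 11 ∤ 28.

(⇒) fails and (⇐) fails.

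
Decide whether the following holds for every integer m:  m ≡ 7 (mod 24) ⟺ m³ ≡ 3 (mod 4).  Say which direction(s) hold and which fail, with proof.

(⇒) Suppose m ≡ 7 (mod 24). Then m³ ≡ 7³ = 343 (mod 24), and since 4 ∣ 24, also m³ ≡ 3 (mod 4).

(⇐) This fails: take m = 3. Then 3³ = 27 ≡ 3 (mod 4), yet 3 ≡ 3 (mod 24), not 7.

The forward direction holds; the converse fails.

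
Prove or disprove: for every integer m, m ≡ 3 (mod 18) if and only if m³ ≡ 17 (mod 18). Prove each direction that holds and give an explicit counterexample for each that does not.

[⇒] This fails: take m = 3. Then 3 ≡ 3 (mod 18), but 3³ = 27 ≡ 9 (mod 18), not 17.

[⇐] This fails: take m = 5. Then 5³ = 125 ≡ 17 (mod 18), yet 5 ≡ 5 (mod 18), not 3.

(⇒) fails and (⇐) fails.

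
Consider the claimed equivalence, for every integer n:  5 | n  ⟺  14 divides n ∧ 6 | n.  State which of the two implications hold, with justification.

[⇒] This fails: take n = 5. Certainly 5 ∣ 5, but 14 ∤ 5.

[⇐] This fails: take n = 42. Both 14 ∣ 42 and 6 ∣ 42, yet 42 is not a multiple of 5 (since 42 = 8·5 + 2), so 5 ∤ 42.

(⇒) fails and (⇐) fails.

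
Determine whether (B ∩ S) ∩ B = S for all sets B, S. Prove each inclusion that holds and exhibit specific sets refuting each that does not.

Forward inclusion. Let x ∈ (B ∩ S) ∩ B. Then x ∈ B ∩ S, from which x ∈ S.

Reverse inclusion. This inclusion fails. Take B = ∅, S = {1}; then 1 ∈ S but 1 ∉ (B ∩ S) ∩ B.

The sets are not equal: only the forward inclusion holds.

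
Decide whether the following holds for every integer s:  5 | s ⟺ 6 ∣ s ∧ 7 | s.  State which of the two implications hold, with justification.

[⇒] This fails: take s = 5. Certainly 5 ∣ 5, but 6 ∤ 5.

[⇐] This fails: take s = 42. Both 6 ∣ 42 and 7 ∣ 42, yet 42 is not a multiple of 5 (since 42 = 8·5 + 2), so 5 ∤ 42.

Neither direction holds.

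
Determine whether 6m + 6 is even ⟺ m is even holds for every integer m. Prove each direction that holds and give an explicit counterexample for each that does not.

(←) Suppose m is even. Since 6 is even, 6m is even for every m, so 6m + 6 has the same parity as 6, which is even. Hence 6m + 6 is even.

(→) This fails: take m = 7. Then 6m + 6 = 48, which is even, yet m = 7 is odd, not even.

Only the converse holds.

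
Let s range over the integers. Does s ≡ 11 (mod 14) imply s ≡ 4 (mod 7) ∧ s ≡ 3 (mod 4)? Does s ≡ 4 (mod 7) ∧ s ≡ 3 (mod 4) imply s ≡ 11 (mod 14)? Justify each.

Only the reverse direction holds.

(⇐) If s ≡ 4 (mod 7) and s ≡ 3 (mod 4), then by the Chinese remainder theorem s ≡ 11 (mod 28). Since 11 ≡ 11 (mod 14) and 14 ∣ 28, we get s ≡ 11 (mod 14).

(⇒) This fails: s = 25 gives 25 ≡ 11 (mod 14) but 25 ≡ 1 (mod 4), so the conjunction on the right does not hold.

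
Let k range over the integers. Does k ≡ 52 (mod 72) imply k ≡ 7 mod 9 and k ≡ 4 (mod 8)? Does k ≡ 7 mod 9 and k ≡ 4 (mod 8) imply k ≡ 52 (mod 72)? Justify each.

Both directions hold; the statement is true.

(⟸) If k ≡ 7 (mod 9) and k ≡ 4 (mod 8), then by the Chinese remainder theorem k ≡ 52 (mod 72). This is exactly k ≡ 52 (mod 72).

(⟹) Suppose k ≡ 52 (mod 72); write k = 72j + 52. Since 9 ∣ 72, reducing mod 9 gives k ≡ 52 ≡ 7 (mod 9); since 8 ∣ 72, reducing mod 8 gives k ≡ 52 ≡ 4 (mod 8).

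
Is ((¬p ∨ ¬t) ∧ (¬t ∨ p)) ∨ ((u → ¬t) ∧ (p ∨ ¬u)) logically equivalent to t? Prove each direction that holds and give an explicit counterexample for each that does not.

(⇒) fails and (⇐) fails.

[⇒] This fails. Under u = F, p = F, t = F, the left side is true but the right side is false.

[⇐] This fails. Under u = T, p = F, t = T, the left side is false but the right side is true.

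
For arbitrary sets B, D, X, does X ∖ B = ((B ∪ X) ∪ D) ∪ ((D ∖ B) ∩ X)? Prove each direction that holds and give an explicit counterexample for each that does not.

(⟹) Let x ∈ X ∖ B. Then either x ∈ X and x ∉ B, D; or x ∈ D ∩ X and x ∉ B. In each case x ∈ ((B ∪ X) ∪ D) ∪ ((D ∖ B) ∩ X), so X ∖ B ⊆ ((B ∪ X) ∪ D) ∪ ((D ∖ B) ∩ X).

(⟸) This inclusion fails. Take B = {1}, D = ∅, X = ∅; then 1 ∈ ((B ∪ X) ∪ D) ∪ ((D ∖ B) ∩ X) but 1 ∉ X ∖ B.

The sets are not equal: only the forward inclusion holds.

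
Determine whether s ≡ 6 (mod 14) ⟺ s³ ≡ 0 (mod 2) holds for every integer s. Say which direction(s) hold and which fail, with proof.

(⟸) This fails: take s = 0. Then 0³ = 0 ≡ 0 (mod 2), yet 0 ≡ 0 (mod 14), not 6.

(⟹) Suppose s ≡ 6 (mod 14). Then s³ ≡ 6³ = 216 (mod 14), and since 2 ∣ 14, also s³ ≡ 0 (mod 2).

The forward direction holds; the converse fails.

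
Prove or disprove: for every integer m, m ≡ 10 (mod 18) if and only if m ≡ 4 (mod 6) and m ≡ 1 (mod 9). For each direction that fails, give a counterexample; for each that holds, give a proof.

(→) Suppose m ≡ 10 (mod 18); write m = 18j + 10. Since 6 ∣ 18, reducing mod 6 gives m ≡ 10 ≡ 4 (mod 6); since 9 ∣ 18, reducing mod 9 gives m ≡ 10 ≡ 1 (mod 9).

(←) Conversely, if m ≡ 4 (mod 6) and m ≡ 1 (mod 9), then by the Chinese remainder theorem m ≡ 10 (mod 18). This is exactly m ≡ 10 (mod 18).

The biconditional holds.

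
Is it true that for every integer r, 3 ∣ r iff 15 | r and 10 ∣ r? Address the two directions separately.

(⇒) fails; (⇐) holds.

[⇒] This fails: take r = 3. Certainly 3 ∣ 3, but 15 ∤ 3.

[⇐] Suppose 15 ∣ r and 10 ∣ r. Any common multiple of 15 and 10 is a multiple of their lcm; here lcm(15, 10) = 15·10/gcd(15, 10) = 150/5 = 30, so 30 ∣ r. Since 3 ∣ 30, it follows that 3 ∣ r.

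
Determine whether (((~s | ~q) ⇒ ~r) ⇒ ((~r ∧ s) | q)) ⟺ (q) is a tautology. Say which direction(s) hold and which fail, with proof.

Not equivalent: only (⇐) holds.

(⇒) This fails. Under s = T, q = F, r = F, the left side is true but the right side is false.

(⇐) Assume the antecedent. If s is true, the consequent reduces to true regardless of the other variables. If s is false, the antecedent forces (s = F, q = T, r = F) or (s = F, q = T, r = T), and the consequent holds there. Either way the consequent holds.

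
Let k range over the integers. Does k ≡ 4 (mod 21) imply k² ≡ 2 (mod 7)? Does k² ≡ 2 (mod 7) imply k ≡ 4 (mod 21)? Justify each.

(→) Suppose k ≡ 4 (mod 21). Then k² ≡ 4² = 16 (mod 21), and since 7 ∣ 21, also k² ≡ 2 (mod 7).

(←) This fails: take k = 3. Then 3² = 9 ≡ 2 (mod 7), yet 3 ≡ 3 (mod 21), not 4.

Only the forward direction holds.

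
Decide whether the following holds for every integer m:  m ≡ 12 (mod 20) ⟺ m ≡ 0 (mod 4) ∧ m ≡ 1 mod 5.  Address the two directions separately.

(⟹) This fails: m = 12 gives 12 ≡ 12 (mod 20) but 12 ≡ 2 (mod 5), so the conjunction on the right does not hold.

(⟸) This fails: m = 16 satisfies both congruences on the right (16 ≡ 0 mod 4 and 16 ≡ 1 mod 5) yet 16 ≡ 16 (mod 20), not 12.

Neither direction holds.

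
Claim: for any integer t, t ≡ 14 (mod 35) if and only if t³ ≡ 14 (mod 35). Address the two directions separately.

(⟹) Suppose t ≡ 14 (mod 35). Write t = 35j + 14. Then (35j + 14)³ = 42875j³ + 51450j² + 20580j + 2744 = 35(1225j³ + 1470j² + 588j + 78) + 14, so t³ ≡ 14 (mod 35).

(⟸) Conversely, suppose t³ ≡ 14 (mod 35). The only residue r in {0, …, 34} with r³ ≡ 14 (mod 35) is r = 14, so t ≡ 14 (mod 35).

Equivalent; both directions hold.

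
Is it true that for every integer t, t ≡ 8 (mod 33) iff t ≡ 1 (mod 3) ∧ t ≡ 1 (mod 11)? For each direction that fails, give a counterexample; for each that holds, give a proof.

(→) This fails: t = 8 gives 8 ≡ 8 (mod 33) but 8 ≡ 2 (mod 3), so the conjunction on the right does not hold.

(←) This fails: t = 1 satisfies both congruences on the right (1 ≡ 1 mod 3 and 1 ≡ 1 mod 11) yet 1 ≡ 1 (mod 33), not 8.

Neither implication holds.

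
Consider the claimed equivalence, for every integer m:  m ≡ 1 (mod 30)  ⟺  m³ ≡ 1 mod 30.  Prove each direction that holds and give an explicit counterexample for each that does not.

Both implications hold.

[⇒] Suppose m ≡ 1 (mod 30). Write m = 30j + 1. Then (30j + 1)³ = 27000j³ + 2700j² + 90j + 1 = 30(900j³ + 90j² + 3j) + 1, so m³ ≡ 1 (mod 30).

[⇐] Conversely, suppose m³ ≡ 1 (mod 30). The only residue r in {0, …, 29} with r³ ≡ 1 (mod 30) is r = 1, so m ≡ 1 (mod 30).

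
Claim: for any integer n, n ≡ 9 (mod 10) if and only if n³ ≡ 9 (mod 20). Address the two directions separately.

(→) This fails: take n = 19. Then 19 ≡ 9 (mod 10), but 19³ = 6859 ≡ 19 (mod 20), not 9.

(←) Conversely, the residues r modulo 20 with r³ ≡ 9 (mod 20) are exactly {9}, and each is ≡ 9 (mod 10).

Not equivalent: only (⇐) holds.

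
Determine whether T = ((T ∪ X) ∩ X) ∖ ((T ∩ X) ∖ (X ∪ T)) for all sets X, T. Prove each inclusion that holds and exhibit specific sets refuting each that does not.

(⊆) This inclusion fails. Take X = ∅, T = {1}; then 1 ∈ T but 1 ∉ ((T ∪ X) ∩ X) ∖ ((T ∩ X) ∖ (X ∪ T)).

(⊇) This inclusion fails. Take X = {1}, T = ∅; then 1 ∈ ((T ∪ X) ∩ X) ∖ ((T ∩ X) ∖ (X ∪ T)) but 1 ∉ T.

Both inclusions fail.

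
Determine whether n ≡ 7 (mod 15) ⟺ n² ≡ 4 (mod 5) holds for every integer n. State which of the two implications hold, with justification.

Converse. This fails: take n = 2. Then 2² = 4 ≡ 4 (mod 5), yet 2 ≡ 2 (mod 15), not 7.

Forward direction. Suppose n ≡ 7 (mod 15). Then n² ≡ 7² = 49 (mod 15), and since 5 ∣ 15, also n² ≡ 4 (mod 5).

(⇒) holds; (⇐) fails.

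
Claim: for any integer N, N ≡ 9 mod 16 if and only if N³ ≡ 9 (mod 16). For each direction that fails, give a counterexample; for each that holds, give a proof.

(→) Suppose N ≡ 9 mod 16. Write N = 16j + 9. Then (16j + 9)³ = 4096j³ + 6912j² + 3888j + 729 = 16(256j³ + 432j² + 243j + 45) + 9, so N³ ≡ 9 (mod 16).

(←) Conversely, suppose N³ ≡ 9 (mod 16). The only residue r in {0, …, 15} with r³ ≡ 9 (mod 16) is r = 9, so N ≡ 9 (mod 16).

Both directions hold; the statement is true.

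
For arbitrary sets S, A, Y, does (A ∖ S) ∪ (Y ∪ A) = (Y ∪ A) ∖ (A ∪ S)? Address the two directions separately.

The sets are not equal: only the reverse inclusion holds.

(⊇) Let x ∈ (Y ∪ A) ∖ (A ∪ S). Then x ∈ Y and x ∉ S, A, from which x ∈ (A ∖ S) ∪ (Y ∪ A).

(⊆) This inclusion fails. Take S = ∅, A = {1}, Y = ∅; then 1 ∈ (A ∖ S) ∪ (Y ∪ A) but 1 ∉ (Y ∪ A) ∖ (A ∪ S).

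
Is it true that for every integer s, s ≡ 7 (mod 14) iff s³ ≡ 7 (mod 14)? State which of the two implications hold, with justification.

Both directions hold; the statement is true.

[⇒] Suppose s ≡ 7 (mod 14). Write s = 14j + 7. Then (14j + 7)³ = 2744j³ + 4116j² + 2058j + 343 = 14(196j³ + 294j² + 147j + 24) + 7, so s³ ≡ 7 (mod 14).

[⇐] Conversely, suppose s³ ≡ 7 (mod 14). The only residue r in {0, …, 13} with r³ ≡ 7 (mod 14) is r = 7, so s ≡ 7 (mod 14).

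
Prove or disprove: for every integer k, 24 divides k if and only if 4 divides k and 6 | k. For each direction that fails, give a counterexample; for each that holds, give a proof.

(⇒) holds; (⇐) fails.

[⇐] This fails: take k = 12. Both 4 ∣ 12 and 6 ∣ 12, yet 12 is not a multiple of 24 (since 12 = 0·24 + 12), so 24 ∤ 12.

[⇒] If 24 ∣ k, write k = 24q. Since 24 = 6·4, k = 4·(6q), so 4 ∣ k; and since 24 = 4·6, k = 6·(4q), so 6 ∣ k.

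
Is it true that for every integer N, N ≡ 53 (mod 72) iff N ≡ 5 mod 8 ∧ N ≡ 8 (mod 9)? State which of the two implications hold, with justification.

Both directions hold; the statement is true.

(⇐) If N ≡ 5 (mod 8) and N ≡ 8 (mod 9), then by the Chinese remainder theorem N ≡ 53 (mod 72). This is exactly N ≡ 53 (mod 72).

(⇒) Suppose N ≡ 53 (mod 72); write N = 72j + 53. Since 8 ∣ 72, reducing mod 8 gives N ≡ 53 ≡ 5 (mod 8); since 9 ∣ 72, reducing mod 9 gives N ≡ 53 ≡ 8 (mod 9).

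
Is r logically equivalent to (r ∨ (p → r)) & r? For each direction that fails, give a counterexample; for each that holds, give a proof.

(⇒) Assume the antecedent. If r is true, (r ∨ (p → r)) & r reduces to true regardless of the other variables. If r is false, the antecedent cannot hold. Either way (r ∨ (p → r)) & r holds.

(⇐) Assume the antecedent. If r is true, r reduces to true regardless of the other variables. If r is false, the antecedent cannot hold. Either way r holds.

Both directions hold.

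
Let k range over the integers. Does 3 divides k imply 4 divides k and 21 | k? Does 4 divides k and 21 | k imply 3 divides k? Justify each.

(⇒) fails; (⇐) holds.

Forward direction. This fails: take k = 3. Certainly 3 ∣ 3, but 4 ∤ 3.

Converse. Suppose 4 ∣ k and 21 ∣ k. Any common multiple of 4 and 21 is a multiple of their lcm; here gcd(4, 21) = 1, so lcm(4, 21) = 4·21 = 84, so 84 ∣ k. Since 3 ∣ 84, it follows that 3 ∣ k.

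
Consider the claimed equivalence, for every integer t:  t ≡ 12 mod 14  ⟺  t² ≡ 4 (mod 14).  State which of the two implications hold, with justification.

Only the forward implication holds.

(⇒) Suppose t ≡ 12 mod 14. Write t = 14j + 12. Then (14j + 12)² = 196j² + 336j + 144 = 14(14j² + 24j + 10) + 4, so t² ≡ 4 (mod 14).

(⇐) This fails: take t = 2. Then 2² = 4 ≡ 4 (mod 14), yet 2 ≡ 2 (mod 14), not 12.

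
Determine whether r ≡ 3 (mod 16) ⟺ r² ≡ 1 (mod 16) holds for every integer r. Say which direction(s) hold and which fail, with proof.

Neither direction holds.

Forward direction. This fails: take r = 3. Then 3 ≡ 3 (mod 16), but 3² = 9 ≡ 9 (mod 16), not 1.

Converse. This fails: take r = 1. Then 1² = 1 ≡ 1 (mod 16), yet 1 ≡ 1 (mod 16), not 3.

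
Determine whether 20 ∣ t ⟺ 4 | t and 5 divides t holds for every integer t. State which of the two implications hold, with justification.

Both implications hold.

[⇐] Suppose 4 ∣ t and 5 ∣ t. Any common multiple of 4 and 5 is a multiple of their lcm; here gcd(4, 5) = 1, so lcm(4, 5) = 4·5 = 20, so 20 ∣ t.

[⇒] If 20 ∣ t, write t = 20q. Since 20 = 5·4, t = 4·(5q), so 4 ∣ t; and since 20 = 4·5, t = 5·(4q), so 5 ∣ t.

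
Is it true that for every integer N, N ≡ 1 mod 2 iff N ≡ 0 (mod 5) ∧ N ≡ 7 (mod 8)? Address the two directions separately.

Converse. If N ≡ 0 (mod 5) and N ≡ 7 (mod 8), then by the Chinese remainder theorem N ≡ 15 (mod 40). Since 15 ≡ 1 (mod 2) and 2 ∣ 40, we get N ≡ 1 (mod 2).

Forward direction. This fails: N = 1 gives 1 ≡ 1 (mod 2) but 1 ≡ 1 (mod 5), so the conjunction on the right does not hold.

The forward direction fails; the converse holds.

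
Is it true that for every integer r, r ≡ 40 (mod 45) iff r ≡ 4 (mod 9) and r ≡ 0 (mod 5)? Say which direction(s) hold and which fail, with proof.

Both implications hold.

(⟹) Suppose r ≡ 40 (mod 45); write r = 45j + 40. Since 9 ∣ 45, reducing mod 9 gives r ≡ 40 ≡ 4 (mod 9); since 5 ∣ 45, reducing mod 5 gives r ≡ 40 ≡ 0 (mod 5).

(⟸) Conversely, if r ≡ 4 (mod 9) and r ≡ 0 (mod 5), then by the Chinese remainder theorem r ≡ 40 (mod 45). This is exactly r ≡ 40 (mod 45).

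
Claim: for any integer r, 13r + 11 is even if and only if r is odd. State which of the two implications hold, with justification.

(⇒) Suppose 13r + 11 is even. Since 13 is odd, 13r and r have the same parity, so 13r + 11 ≡ r + 11 (mod 2). As 11 is odd, 13r + 11 is even exactly when r is odd. Thus r is odd.

(⇐) Conversely, suppose r is odd; write r = 2j + 1. Then 13r + 11 = 13·(2j + 1) + 11 = 2·13j + 24, which is even.

Both implications hold.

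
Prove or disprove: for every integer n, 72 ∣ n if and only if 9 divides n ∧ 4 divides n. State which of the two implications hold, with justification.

Forward direction. If 72 ∣ n, write n = 72q. Since 72 = 8·9, n = 9·(8q), so 9 ∣ n; and since 72 = 18·4, n = 4·(18q), so 4 ∣ n.

Converse. This fails: take n = 36. Both 9 ∣ 36 and 4 ∣ 36, yet 36 is not a multiple of 72 (since 36 = 0·72 + 36), so 72 ∤ 36.

Not equivalent: only (⇒) holds.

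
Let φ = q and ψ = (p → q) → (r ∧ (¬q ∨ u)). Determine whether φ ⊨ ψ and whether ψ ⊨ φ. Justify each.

Neither direction holds.

(⇒) This fails. Under p = F, q = T, r = F, u = F, the left side is true but the right side is false.

(⇐) This fails. Under p = T, q = F, r = F, u = F, the left side is false but the right side is true.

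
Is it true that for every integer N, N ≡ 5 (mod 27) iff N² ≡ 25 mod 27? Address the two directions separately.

Not equivalent: only (⇒) holds.

Forward direction. Suppose N ≡ 5 (mod 27). Write N = 27j + 5. Then (27j + 5)² = 729j² + 270j + 25 = 27(27j² + 10j) + 25, so N² ≡ 25 (mod 27).

Converse. This fails: take N = 22. Then 22² = 484 ≡ 25 (mod 27), yet 22 ≡ 22 (mod 27), not 5.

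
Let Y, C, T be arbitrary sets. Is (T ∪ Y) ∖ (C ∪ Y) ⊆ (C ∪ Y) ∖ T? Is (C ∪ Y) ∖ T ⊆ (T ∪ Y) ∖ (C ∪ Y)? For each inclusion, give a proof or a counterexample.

(⊆) fails and (⊇) fails.

Forward inclusion. This inclusion fails. Take Y = ∅, C = ∅, T = {1}; then 1 ∈ (T ∪ Y) ∖ (C ∪ Y) but 1 ∉ (C ∪ Y) ∖ T.

Reverse inclusion. This inclusion fails. Take Y = {1}, C = ∅, T = ∅; then 1 ∈ (C ∪ Y) ∖ T but 1 ∉ (T ∪ Y) ∖ (C ∪ Y).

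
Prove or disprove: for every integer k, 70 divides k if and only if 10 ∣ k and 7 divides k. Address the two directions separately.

The biconditional holds.

[⇒] If 70 ∣ k, write k = 70q. Since 70 = 7·10, k = 10·(7q), so 10 ∣ k; and since 70 = 10·7, k = 7·(10q), so 7 ∣ k.

[⇐] Suppose 10 ∣ k and 7 ∣ k. Any common multiple of 10 and 7 is a multiple of their lcm; here gcd(10, 7) = 1, so lcm(10, 7) = 10·7 = 70, so 70 ∣ k.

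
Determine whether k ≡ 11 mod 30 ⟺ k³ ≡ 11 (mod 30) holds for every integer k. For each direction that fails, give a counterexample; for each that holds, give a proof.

(→) Suppose k ≡ 11 mod 30. Write k = 30j + 11. Then (30j + 11)³ = 27000j³ + 29700j² + 10890j + 1331 = 30(900j³ + 990j² + 363j + 44) + 11, so k³ ≡ 11 (mod 30).

(←) Conversely, suppose k³ ≡ 11 (mod 30). The only residue r in {0, …, 29} with r³ ≡ 11 (mod 30) is r = 11, so k ≡ 11 (mod 30).

Equivalent; both directions hold.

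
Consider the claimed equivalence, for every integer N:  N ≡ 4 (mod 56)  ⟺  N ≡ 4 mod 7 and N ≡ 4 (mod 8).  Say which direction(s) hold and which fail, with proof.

(⟹) Suppose N ≡ 4 (mod 56); write N = 56j + 4. Since 7 ∣ 56, reducing mod 7 gives N ≡ 4 (mod 7); since 8 ∣ 56, reducing mod 8 gives N ≡ 4 (mod 8).

(⟸) Conversely, if N ≡ 4 (mod 7) and N ≡ 4 (mod 8), then by the Chinese remainder theorem N ≡ 4 (mod 56). This is exactly N ≡ 4 (mod 56).

Equivalent; both directions hold.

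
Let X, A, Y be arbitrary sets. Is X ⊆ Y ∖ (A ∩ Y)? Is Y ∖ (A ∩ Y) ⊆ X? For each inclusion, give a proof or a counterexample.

Neither inclusion holds.

(⟹) This inclusion fails. Take X = {1}, A = ∅, Y = ∅; then 1 ∈ X but 1 ∉ Y ∖ (A ∩ Y).

(⟸) This inclusion fails. Take X = ∅, A = ∅, Y = {1}; then 1 ∈ Y ∖ (A ∩ Y) but 1 ∉ X.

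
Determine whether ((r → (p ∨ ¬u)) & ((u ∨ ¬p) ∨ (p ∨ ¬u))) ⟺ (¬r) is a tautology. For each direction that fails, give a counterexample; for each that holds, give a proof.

The forward direction fails; the converse holds.

(⇐) Assume the antecedent. If r is true, the antecedent cannot hold. If r is false, the consequent reduces to true regardless of the other variables. Either way the consequent holds.

(⇒) This fails. Under r = T, u = F, p = F, the left side is true but the right side is false.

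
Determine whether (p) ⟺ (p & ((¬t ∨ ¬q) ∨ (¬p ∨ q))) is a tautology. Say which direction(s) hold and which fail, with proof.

[⇒] Assume the antecedent. If q is true, the antecedent forces (q = T, t = F, p = T) or (q = T, t = T, p = T), and p & ((¬t ∨ ¬q) ∨ (¬p ∨ q)) holds there. If q is false, the antecedent forces (q = F, t = F, p = T) or (q = F, t = T, p = T), and p & ((¬t ∨ ¬q) ∨ (¬p ∨ q)) holds there. Either way p & ((¬t ∨ ¬q) ∨ (¬p ∨ q)) holds.

[⇐] Assume the antecedent. If q is true, the antecedent forces (q = T, t = F, p = T) or (q = T, t = T, p = T), and p holds there. If q is false, the antecedent forces (q = F, t = F, p = T) or (q = F, t = T, p = T), and p holds there. Either way p holds.

Equivalent; both directions hold.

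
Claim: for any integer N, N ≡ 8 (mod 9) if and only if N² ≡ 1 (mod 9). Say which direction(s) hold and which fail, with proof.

The forward direction holds; the converse fails.

(⇒) Suppose N ≡ 8 (mod 9). Write N = 9j + 8. Then (9j + 8)² = 81j² + 144j + 64 = 9(9j² + 16j + 7) + 1, so N² ≡ 1 (mod 9).

(⇐) This fails: take N = 1. Then 1² = 1 ≡ 1 (mod 9), yet 1 ≡ 1 (mod 9), not 8.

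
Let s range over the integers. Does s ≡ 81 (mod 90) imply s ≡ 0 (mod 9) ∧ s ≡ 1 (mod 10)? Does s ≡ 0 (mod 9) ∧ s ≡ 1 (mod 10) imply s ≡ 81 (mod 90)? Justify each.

Both implications hold.

(⟹) Suppose s ≡ 81 (mod 90); write s = 90j + 81. Since 9 ∣ 90, reducing mod 9 gives s ≡ 81 ≡ 0 (mod 9); since 10 ∣ 90, reducing mod 10 gives s ≡ 81 ≡ 1 (mod 10).

(⟸) Conversely, if s ≡ 0 (mod 9) and s ≡ 1 (mod 10), then by the Chinese remainder theorem s ≡ 81 (mod 90). This is exactly s ≡ 81 (mod 90).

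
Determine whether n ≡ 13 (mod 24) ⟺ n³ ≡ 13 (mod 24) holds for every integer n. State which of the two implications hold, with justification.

Both implications hold.

(←) Suppose n³ ≡ 13 (mod 24). The only residue r in {0, …, 23} with r³ ≡ 13 (mod 24) is r = 13, so n ≡ 13 (mod 24).

(→) Suppose n ≡ 13 (mod 24). Write n = 24j + 13. Then (24j + 13)³ = 13824j³ + 22464j² + 12168j + 2197 = 24(576j³ + 936j² + 507j + 91) + 13, so n³ ≡ 13 (mod 24).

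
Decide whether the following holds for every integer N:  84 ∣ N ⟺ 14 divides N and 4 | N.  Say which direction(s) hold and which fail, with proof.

(⇒) holds; (⇐) fails.

Forward direction. If 84 ∣ N, write N = 84q. Since 84 = 6·14, N = 14·(6q), so 14 ∣ N; and since 84 = 21·4, N = 4·(21q), so 4 ∣ N.

Converse. This fails: take N = 28. Both 14 ∣ 28 and 4 ∣ 28, yet 28 is not a multiple of 84 (since 28 = 0·84 + 28), so 84 ∤ 28.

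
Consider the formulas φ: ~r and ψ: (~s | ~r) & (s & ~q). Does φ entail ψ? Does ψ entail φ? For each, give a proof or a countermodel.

(→) This fails. Under s = F, q = F, r = F, the left side is true but the right side is false.

(←) Assume the antecedent. If s is true, the antecedent forces (s = T, q = F, r = F), and ~r holds there. If s is false, the antecedent cannot hold. Either way ~r holds.

Only the reverse direction holds.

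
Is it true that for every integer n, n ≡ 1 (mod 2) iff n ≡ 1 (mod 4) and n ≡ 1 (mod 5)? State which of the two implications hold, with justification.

[⇐] If n ≡ 1 (mod 4) and n ≡ 1 (mod 5), then by the Chinese remainder theorem n ≡ 1 (mod 20). Since 1 ≡ 1 (mod 2) and 2 ∣ 20, we get n ≡ 1 (mod 2).

[⇒] This fails: n = 3 gives 3 ≡ 1 (mod 2) but 3 ≡ 3 (mod 4), so the conjunction on the right does not hold.

Only the reverse direction holds.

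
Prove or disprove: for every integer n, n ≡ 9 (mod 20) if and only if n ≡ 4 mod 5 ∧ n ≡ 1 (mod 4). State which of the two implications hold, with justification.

Both directions hold; the statement is true.

[⇒] Suppose n ≡ 9 (mod 20); write n = 20j + 9. Since 5 ∣ 20, reducing mod 5 gives n ≡ 9 ≡ 4 (mod 5); since 4 ∣ 20, reducing mod 4 gives n ≡ 9 ≡ 1 (mod 4).

[⇐] Conversely, if n ≡ 4 (mod 5) and n ≡ 1 (mod 4), then by the Chinese remainder theorem n ≡ 9 (mod 20). This is exactly n ≡ 9 (mod 20).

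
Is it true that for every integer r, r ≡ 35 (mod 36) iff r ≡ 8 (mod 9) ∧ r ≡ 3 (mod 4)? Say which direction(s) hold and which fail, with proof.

(⇒) Suppose r ≡ 35 (mod 36); write r = 36j + 35. Since 9 ∣ 36, reducing mod 9 gives r ≡ 35 ≡ 8 (mod 9); since 4 ∣ 36, reducing mod 4 gives r ≡ 35 ≡ 3 (mod 4).

(⇐) Conversely, if r ≡ 8 (mod 9) and r ≡ 3 (mod 4), then by the Chinese remainder theorem r ≡ 35 (mod 36). This is exactly r ≡ 35 (mod 36).

Both directions hold.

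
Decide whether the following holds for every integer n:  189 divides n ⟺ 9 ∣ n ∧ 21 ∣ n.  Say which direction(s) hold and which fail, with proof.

[⇒] If 189 ∣ n, write n = 189q. Since 189 = 21·9, n = 9·(21q), so 9 ∣ n; and since 189 = 9·21, n = 21·(9q), so 21 ∣ n.

[⇐] This fails: take n = 63. Both 9 ∣ 63 and 21 ∣ 63, yet 63 is not a multiple of 189 (since 63 = 0·189 + 63), so 189 ∤ 63.

Not equivalent: only (⇒) holds.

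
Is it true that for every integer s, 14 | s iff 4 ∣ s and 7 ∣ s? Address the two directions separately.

(⇒) This fails: take s = 14. Certainly 14 ∣ 14, but 4 ∤ 14.

(⇐) Suppose 4 ∣ s and 7 ∣ s. Any common multiple of 4 and 7 is a multiple of their lcm; here gcd(4, 7) = 1, so lcm(4, 7) = 4·7 = 28, so 28 ∣ s. Since 14 ∣ 28, it follows that 14 ∣ s.

Only the reverse direction holds.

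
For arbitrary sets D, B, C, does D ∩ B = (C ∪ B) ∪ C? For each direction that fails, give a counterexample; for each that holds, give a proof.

Only the forward inclusion holds.

(⟹) Let x ∈ D ∩ B. Then either x ∈ D ∩ B and x ∉ C; or x ∈ D ∩ B ∩ C. In each case x ∈ (C ∪ B) ∪ C, so D ∩ B ⊆ (C ∪ B) ∪ C.

(⟸) This inclusion fails. Take D = ∅, B = {1}, C = ∅; then 1 ∈ (C ∪ B) ∪ C but 1 ∉ D ∩ B.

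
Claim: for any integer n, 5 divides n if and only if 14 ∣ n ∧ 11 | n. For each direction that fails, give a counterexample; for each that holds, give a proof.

Neither implication holds.

(→) This fails: take n = 5. Certainly 5 ∣ 5, but 14 ∤ 5.

(←) This fails: take n = 154. Both 14 ∣ 154 and 11 ∣ 154, yet 154 is not a multiple of 5 (since 154 = 30·5 + 4), so 5 ∤ 154.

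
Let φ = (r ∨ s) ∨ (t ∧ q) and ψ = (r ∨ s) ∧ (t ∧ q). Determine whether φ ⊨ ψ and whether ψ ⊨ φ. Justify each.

(⟹) This fails. Under s = T, t = F, q = F, r = F, the left side is true but the right side is false.

(⟸) Assume the antecedent. If s is true, (r ∨ s) ∨ (t ∧ q) reduces to true regardless of the other variables. If s is false, the antecedent forces (s = F, t = T, q = T, r = T), and (r ∨ s) ∨ (t ∧ q) holds there. Either way (r ∨ s) ∨ (t ∧ q) holds.

(⇒) fails; (⇐) holds.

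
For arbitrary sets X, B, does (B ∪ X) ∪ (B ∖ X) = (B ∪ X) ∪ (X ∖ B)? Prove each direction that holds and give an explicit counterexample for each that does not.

The two sets are equal.

(⟸) Let x ∈ (B ∪ X) ∪ (X ∖ B). Then either x ∈ X and x ∉ B; or x ∈ B and x ∉ X; or x ∈ X ∩ B. In each case x ∈ (B ∪ X) ∪ (B ∖ X), so (B ∪ X) ∪ (X ∖ B) ⊆ (B ∪ X) ∪ (B ∖ X).

(⟹) Let x ∈ (B ∪ X) ∪ (B ∖ X). Then either x ∈ X and x ∉ B; or x ∈ B and x ∉ X; or x ∈ X ∩ B. In each case x ∈ (B ∪ X) ∪ (X ∖ B), so (B ∪ X) ∪ (B ∖ X) ⊆ (B ∪ X) ∪ (X ∖ B).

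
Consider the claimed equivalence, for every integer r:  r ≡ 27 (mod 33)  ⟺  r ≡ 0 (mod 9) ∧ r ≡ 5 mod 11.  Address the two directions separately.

Not equivalent: only (⇐) holds.

(⟸) If r ≡ 0 (mod 9) and r ≡ 5 (mod 11), then by the Chinese remainder theorem r ≡ 27 (mod 99). Since 27 ≡ 27 (mod 33) and 33 ∣ 99, we get r ≡ 27 (mod 33).

(⟹) This fails: r = 60 gives 60 ≡ 27 (mod 33) but 60 ≡ 6 (mod 9), so the conjunction on the right does not hold.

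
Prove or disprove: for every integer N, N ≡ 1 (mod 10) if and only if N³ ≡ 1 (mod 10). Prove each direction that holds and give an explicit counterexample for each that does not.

Both implications hold.

(⟹) Suppose N ≡ 1 (mod 10). Write N = 10j + 1. Then (10j + 1)³ = 1000j³ + 300j² + 30j + 1 = 10(100j³ + 30j² + 3j) + 1, so N³ ≡ 1 (mod 10).

(⟸) Conversely, suppose N³ ≡ 1 (mod 10). The only residue r in {0, …, 9} with r³ ≡ 1 (mod 10) is r = 1, so N ≡ 1 (mod 10).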